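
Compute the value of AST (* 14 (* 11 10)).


Evaluate inner: (* 11 10) = 110
Evaluate root: (* 14 110) = 1540
Result: 1540


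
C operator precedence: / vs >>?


'/' is multiplicative (level 10); '>>' is shift (level 8)
Higher level binds tighter
'/' has higher precedence than '>>'


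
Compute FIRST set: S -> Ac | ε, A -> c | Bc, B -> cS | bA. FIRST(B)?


Per alternative of B: FIRST(cS) = {c}; FIRST(bA) = {b}
FIRST(B) = {b, c}


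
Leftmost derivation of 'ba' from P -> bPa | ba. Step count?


Derivation: P => ba
Steps: 1


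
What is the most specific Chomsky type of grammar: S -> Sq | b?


Left-linear: every RHS is a terminal or one nonterminal followed by a terminal
Classification: Type 3 (Regular)


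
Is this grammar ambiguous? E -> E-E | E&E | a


'a-a&a' has two parse trees (no precedence encoded between - and &)
Ambiguous


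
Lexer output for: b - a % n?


Scan left to right, longest-match per lexeme
Tokens: ID(b), OP(-), ID(a), OP(%), ID(n)


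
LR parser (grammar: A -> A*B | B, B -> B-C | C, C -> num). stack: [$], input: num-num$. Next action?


no handle on stack; shift 'num'
Action: shift


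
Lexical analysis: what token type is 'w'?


Pattern: letter/underscore followed by alphanumerics, not a keyword
Type: IDENTIFIER


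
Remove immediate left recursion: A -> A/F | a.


Left-recursive alternatives: A/F; non-recursive: a
Introduce A': A -> aA', A' -> /FA' | ε


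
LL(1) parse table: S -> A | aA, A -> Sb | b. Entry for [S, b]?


For [S, b]: 'b' ∈ FIRST(A)
Entry: S -> A


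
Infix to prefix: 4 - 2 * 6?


'*' binds tighter: tree is (- 4 (* 2 6))
Prefix: - 4 * 2 6


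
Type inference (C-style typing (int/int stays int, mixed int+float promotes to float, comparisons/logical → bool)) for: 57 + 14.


Operand types: int + int
Rule: mixed int/float promotes to float; int/int stays int
Result type: int


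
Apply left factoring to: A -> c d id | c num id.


Common prefix: 'c'
Factored: A -> c A', A' -> d id | num id


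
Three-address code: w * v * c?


Break into single-operator statements:
t1 = w * v
t2 = t1 * c


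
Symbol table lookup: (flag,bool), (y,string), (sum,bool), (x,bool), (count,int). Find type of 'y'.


Lookup 'y' → type string


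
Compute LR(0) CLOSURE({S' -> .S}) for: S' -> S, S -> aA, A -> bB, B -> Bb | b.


Start: S' -> .S
For each item with dot before a nonterminal B, add B -> .γ for every B-production
Closure: [S' -> .S, S -> .aA]


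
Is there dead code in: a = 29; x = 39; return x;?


a is assigned but never read
Dead: 'a = 29'


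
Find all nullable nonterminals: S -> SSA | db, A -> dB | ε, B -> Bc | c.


A nonterminal is nullable iff some alternative derives ε (directly, or every symbol in it is nullable)
Nullable: {A}


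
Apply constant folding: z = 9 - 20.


9 - 20 = -11 at compile time
Optimized: z = -11


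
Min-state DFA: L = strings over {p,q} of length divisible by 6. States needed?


Track length mod 6: states 0..5, accept at 0
Minimal DFA: 6 states


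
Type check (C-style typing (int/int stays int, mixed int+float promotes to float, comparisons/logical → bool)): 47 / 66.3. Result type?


Operand types: int / float
Rule: mixed int/float promotes to float; int/int stays int
Result type: float


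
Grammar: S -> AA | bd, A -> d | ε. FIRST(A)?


Per alternative of A: FIRST(d) = {d}; FIRST(ε) = {ε}
FIRST(A) = {d, ε}


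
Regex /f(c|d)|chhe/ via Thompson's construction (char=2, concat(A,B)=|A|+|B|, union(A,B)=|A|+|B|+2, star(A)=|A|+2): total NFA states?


Syntax tree has 7 char leaf(s), 2 union(s), 0 star(s)
chars contribute 7×2 = 14; each union adds +2; each star adds +2
Total: 14 + 4 + 0 = 18 states


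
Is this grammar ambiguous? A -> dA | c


right-linear, alternatives start with distinct terminals 'd' vs 'c': unique leftmost derivation
Unambiguous


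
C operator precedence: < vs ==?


'<' is relational (level 7); '==' is equality (level 6)
Higher level binds tighter
'<' has higher precedence than '=='


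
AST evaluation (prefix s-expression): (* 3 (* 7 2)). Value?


Evaluate inner: (* 7 2) = 14
Evaluate root: (* 3 14) = 42
Result: 42


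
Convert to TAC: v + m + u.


Break into single-operator statements:
t1 = v + m
t2 = t1 + u


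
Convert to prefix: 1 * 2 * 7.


left-to-right (same/higher precedence on left): tree is (* (* 1 2) 7)
Prefix: * * 1 2 7


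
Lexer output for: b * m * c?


Scan left to right, longest-match per lexeme
Tokens: ID(b), OP(*), ID(m), OP(*), ID(c)


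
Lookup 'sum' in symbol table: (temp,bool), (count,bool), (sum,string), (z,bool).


Lookup 'sum' → type string


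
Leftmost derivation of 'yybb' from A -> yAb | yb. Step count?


Derivation: A => yAb => yybb
Steps: 2


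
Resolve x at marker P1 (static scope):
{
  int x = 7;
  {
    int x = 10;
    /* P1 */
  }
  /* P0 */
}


x declared in the same block as P1
x = 10


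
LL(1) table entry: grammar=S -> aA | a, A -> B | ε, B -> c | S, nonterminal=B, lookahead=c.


For [B, c]: 'c' ∈ FIRST(c)
Entry: B -> c


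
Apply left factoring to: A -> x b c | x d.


Common prefix: 'x'
Factored: A -> x A', A' -> b c | d


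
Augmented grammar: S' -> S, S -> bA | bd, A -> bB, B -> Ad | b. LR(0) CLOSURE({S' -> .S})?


Start: S' -> .S
For each item with dot before a nonterminal B, add B -> .γ for every B-production
Closure: [S' -> .S, S -> .bA, S -> .bd]


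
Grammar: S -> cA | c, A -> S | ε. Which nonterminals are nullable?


A nonterminal is nullable iff some alternative derives ε (directly, or every symbol in it is nullable)
Nullable: {A}


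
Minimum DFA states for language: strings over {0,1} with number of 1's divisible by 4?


Track (count of 1) mod 4: states 0..3, accept at 0
Minimal DFA: 4 states


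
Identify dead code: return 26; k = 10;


statement follows a return and is unreachable
Dead: 'k = 10'


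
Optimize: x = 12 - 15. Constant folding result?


12 - 15 = -3 at compile time
Optimized: x = -3


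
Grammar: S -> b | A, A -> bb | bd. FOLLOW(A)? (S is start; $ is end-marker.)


$ ∈ FOLLOW(S). For each A -> αBβ: add FIRST(β)\{ε} to FOLLOW(B); if β nullable, add FOLLOW(A).
FOLLOW(A) = {$}


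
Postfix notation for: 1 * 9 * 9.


Left to right (same or higher precedence on left)
Postfix: 1 9 * 9 *


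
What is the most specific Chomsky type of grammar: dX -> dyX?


LHS has context (more than one symbol) and |LHS| ≤ |RHS|
Classification: Type 1 (Context-Sensitive)


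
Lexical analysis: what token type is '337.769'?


Pattern: digits with a decimal point
Type: FLOAT_LITERAL


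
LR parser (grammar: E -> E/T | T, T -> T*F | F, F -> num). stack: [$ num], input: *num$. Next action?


'num' on top is the handle for F -> num
Action: reduce (F -> num)


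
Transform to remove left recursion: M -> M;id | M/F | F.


Left-recursive alternatives: M;id, M/F; non-recursive: F
Introduce M': M -> FM', M' -> ;idM' | /FM' | ε


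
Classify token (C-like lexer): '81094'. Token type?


Pattern: digits only
Type: INTEGER_LITERAL


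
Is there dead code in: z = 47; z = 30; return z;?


first assignment to z is overwritten before any read
Dead: 'z = 47'


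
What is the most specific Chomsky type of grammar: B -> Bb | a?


Left-linear: every RHS is a terminal or one nonterminal followed by a terminal
Classification: Type 3 (Regular)


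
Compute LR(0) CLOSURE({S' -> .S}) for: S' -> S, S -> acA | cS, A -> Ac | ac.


Start: S' -> .S
For each item with dot before a nonterminal B, add B -> .γ for every B-production
Closure: [S' -> .S, S -> .acA, S -> .cS]


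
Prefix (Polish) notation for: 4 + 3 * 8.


'*' binds tighter: tree is (+ 4 (* 3 8))
Prefix: + 4 * 3 8


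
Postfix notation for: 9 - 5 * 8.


* has higher precedence, evaluate 5*8 first
Postfix: 9 5 8 * -


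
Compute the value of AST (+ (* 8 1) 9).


Evaluate inner: (* 8 1) = 8
Evaluate root: (+ 8 9) = 17
Result: 17


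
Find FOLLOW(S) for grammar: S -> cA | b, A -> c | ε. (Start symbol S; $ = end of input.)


$ ∈ FOLLOW(S). For each A -> αBβ: add FIRST(β)\{ε} to FOLLOW(B); if β nullable, add FOLLOW(A).
FOLLOW(S) = {$}


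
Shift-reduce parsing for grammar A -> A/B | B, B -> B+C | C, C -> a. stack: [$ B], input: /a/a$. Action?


lookahead ∉ {+} so B won't extend; reduce A -> B
Action: reduce (A -> B)


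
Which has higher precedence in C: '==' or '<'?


'<' is relational (level 7); '==' is equality (level 6)
Higher level binds tighter
'<' has higher precedence than '=='


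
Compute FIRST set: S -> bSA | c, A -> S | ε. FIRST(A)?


Per alternative of A: FIRST(S) = {b, c}; FIRST(ε) = {ε}
FIRST(A) = {b, c, ε}


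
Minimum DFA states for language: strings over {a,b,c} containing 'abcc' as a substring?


KMP-style automaton: 4 progress states + 1 absorbing accept = 5
Minimal DFA: 5 states


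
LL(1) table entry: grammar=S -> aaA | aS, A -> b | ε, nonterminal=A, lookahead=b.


For [A, b]: 'b' ∈ FIRST(b)
Entry: A -> b


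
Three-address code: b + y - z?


Break into single-operator statements:
t1 = b + y
t2 = t1 - z


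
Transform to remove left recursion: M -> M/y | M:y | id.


Left-recursive alternatives: M/y, M:y; non-recursive: id
Introduce M': M -> idM', M' -> /yM' | :yM' | ε


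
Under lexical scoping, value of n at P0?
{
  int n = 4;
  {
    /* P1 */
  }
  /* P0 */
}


n declared in the same block as P0
n = 4


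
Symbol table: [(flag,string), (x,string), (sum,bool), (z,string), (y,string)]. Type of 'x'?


Lookup 'x' → type string


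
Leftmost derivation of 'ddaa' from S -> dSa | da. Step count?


Derivation: S => dSa => ddaa
Steps: 2


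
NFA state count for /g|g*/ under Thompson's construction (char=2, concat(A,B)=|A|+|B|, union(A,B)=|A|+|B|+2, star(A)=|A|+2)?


Syntax tree has 2 char leaf(s), 1 union(s), 1 star(s)
chars contribute 2×2 = 4; each union adds +2; each star adds +2
Total: 4 + 2 + 2 = 8 states


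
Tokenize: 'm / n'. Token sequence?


Scan left to right, longest-match per lexeme
Tokens: ID(m), OP(/), ID(n)


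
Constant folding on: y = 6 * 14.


6 * 14 = 84 at compile time
Optimized: y = 84


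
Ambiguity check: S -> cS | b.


right-linear, alternatives start with distinct terminals 'c' vs 'b': unique leftmost derivation
Unambiguous


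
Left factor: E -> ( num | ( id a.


Common prefix: '('
Factored: E -> ( E', E' -> num | id a


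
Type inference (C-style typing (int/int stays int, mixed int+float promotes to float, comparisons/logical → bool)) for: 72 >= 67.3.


Operand types: int >= float
Rule: comparison yields bool
Result type: bool


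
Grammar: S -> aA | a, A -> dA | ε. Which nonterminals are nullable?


A nonterminal is nullable iff some alternative derives ε (directly, or every symbol in it is nullable)
Nullable: {A}


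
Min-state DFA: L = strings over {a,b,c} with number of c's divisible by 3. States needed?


Track (count of c) mod 3: states 0..2, accept at 0
Minimal DFA: 3 states


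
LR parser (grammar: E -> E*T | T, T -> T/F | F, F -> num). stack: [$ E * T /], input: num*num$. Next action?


no handle; shift 'num'
Action: shift


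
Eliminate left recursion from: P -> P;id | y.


Left-recursive alternatives: P;id; non-recursive: y
Introduce P': P -> yP', P' -> ;idP' | ε


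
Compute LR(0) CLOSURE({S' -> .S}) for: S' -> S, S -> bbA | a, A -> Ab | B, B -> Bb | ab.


Start: S' -> .S
For each item with dot before a nonterminal B, add B -> .γ for every B-production
Closure: [S' -> .S, S -> .bbA, S -> .a]


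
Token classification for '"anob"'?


Pattern: double-quoted sequence
Type: STRING_LITERAL


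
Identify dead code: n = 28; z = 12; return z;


n is assigned but never read
Dead: 'n = 28'


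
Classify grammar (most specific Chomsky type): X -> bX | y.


Right-linear: every RHS is a terminal or a terminal followed by one nonterminal
Classification: Type 3 (Regular)


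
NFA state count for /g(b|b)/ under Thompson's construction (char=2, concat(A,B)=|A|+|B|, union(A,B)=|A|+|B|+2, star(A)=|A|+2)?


Syntax tree has 3 char leaf(s), 1 union(s), 0 star(s)
chars contribute 3×2 = 6; each union adds +2; each star adds +2
Total: 6 + 2 + 0 = 8 states


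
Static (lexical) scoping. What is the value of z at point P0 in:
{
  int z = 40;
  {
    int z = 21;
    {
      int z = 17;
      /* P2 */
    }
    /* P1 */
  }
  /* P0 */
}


z declared in the same block as P0
z = 40


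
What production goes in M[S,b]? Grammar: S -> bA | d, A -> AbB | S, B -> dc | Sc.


For [S, b]: 'b' ∈ FIRST(bA)
Entry: S -> bA


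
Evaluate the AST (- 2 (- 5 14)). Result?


Evaluate inner: (- 5 14) = -9
Evaluate root: (- 2 -9) = 11
Result: 11


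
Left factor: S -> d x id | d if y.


Common prefix: 'd'
Factored: S -> d S', S' -> x id | if y


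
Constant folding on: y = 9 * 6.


9 * 6 = 54 at compile time
Optimized: y = 54


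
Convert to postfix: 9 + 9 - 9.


Left to right (same or higher precedence on left)
Postfix: 9 9 + 9 -


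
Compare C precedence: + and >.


'+' is additive (level 9); '>' is relational (level 7)
Higher level binds tighter
'+' has higher precedence than '>'


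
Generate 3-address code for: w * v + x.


Break into single-operator statements:
t1 = w * v
t2 = t1 + x


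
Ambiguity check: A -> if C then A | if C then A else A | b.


dangling else: 'if C then if C then b else b' parses two ways
Ambiguous


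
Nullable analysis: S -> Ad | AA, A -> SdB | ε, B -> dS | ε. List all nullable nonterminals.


A nonterminal is nullable iff some alternative derives ε (directly, or every symbol in it is nullable)
Nullable: {A, B, S}


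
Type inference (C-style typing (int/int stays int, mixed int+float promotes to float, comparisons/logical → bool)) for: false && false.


Operand types: bool && bool
Rule: logical operators take bool operands and yield bool
Result type: bool


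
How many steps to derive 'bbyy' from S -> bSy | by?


Derivation: S => bSy => bbyy
Steps: 2


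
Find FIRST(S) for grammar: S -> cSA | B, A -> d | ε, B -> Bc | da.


Per alternative of S: FIRST(cSA) = {c}; FIRST(B) = {d}
FIRST(S) = {c, d}


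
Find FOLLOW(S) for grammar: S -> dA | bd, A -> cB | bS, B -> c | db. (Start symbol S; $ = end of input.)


$ ∈ FOLLOW(S). For each A -> αBβ: add FIRST(β)\{ε} to FOLLOW(B); if β nullable, add FOLLOW(A).
FOLLOW(S) = {$}


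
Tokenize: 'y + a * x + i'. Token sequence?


Scan left to right, longest-match per lexeme
Tokens: ID(y), OP(+), ID(a), OP(*), ID(x), OP(+), ID(i)


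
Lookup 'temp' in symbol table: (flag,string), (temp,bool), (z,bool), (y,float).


Lookup 'temp' → type bool


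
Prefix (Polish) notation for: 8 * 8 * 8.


left-to-right (same/higher precedence on left): tree is (* (* 8 8) 8)
Prefix: * * 8 8 8


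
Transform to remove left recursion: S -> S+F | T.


Left-recursive alternatives: S+F; non-recursive: T
Introduce S': S -> TS', S' -> +FS' | ε


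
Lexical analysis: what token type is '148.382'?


Pattern: digits with a decimal point
Type: FLOAT_LITERAL


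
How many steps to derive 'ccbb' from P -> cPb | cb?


Derivation: P => cPb => ccbb
Steps: 2


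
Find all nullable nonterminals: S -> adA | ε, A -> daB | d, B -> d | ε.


A nonterminal is nullable iff some alternative derives ε (directly, or every symbol in it is nullable)
Nullable: {B, S}


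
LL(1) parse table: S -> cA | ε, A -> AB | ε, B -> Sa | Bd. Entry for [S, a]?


For [S, a]: ε is nullable and 'a' ∈ FOLLOW(S)
Entry: S -> ε


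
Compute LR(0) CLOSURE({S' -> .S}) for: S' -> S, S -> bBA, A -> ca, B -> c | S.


Start: S' -> .S
For each item with dot before a nonterminal B, add B -> .γ for every B-production
Closure: [S' -> .S, S -> .bBA]


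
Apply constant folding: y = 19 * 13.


19 * 13 = 247 at compile time
Optimized: y = 247


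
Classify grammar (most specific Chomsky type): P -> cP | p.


Right-linear: every RHS is a terminal or a terminal followed by one nonterminal
Classification: Type 3 (Regular)


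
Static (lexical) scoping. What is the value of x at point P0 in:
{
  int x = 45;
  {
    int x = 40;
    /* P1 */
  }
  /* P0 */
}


x declared in the same block as P0
x = 45


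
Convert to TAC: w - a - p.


Break into single-operator statements:
t1 = w - a
t2 = t1 - p


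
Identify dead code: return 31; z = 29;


statement follows a return and is unreachable
Dead: 'z = 29'


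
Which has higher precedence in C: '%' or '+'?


'%' is multiplicative (level 10); '+' is additive (level 9)
Higher level binds tighter
'%' has higher precedence than '+'


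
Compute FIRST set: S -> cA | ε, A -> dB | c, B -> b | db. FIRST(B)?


Per alternative of B: FIRST(b) = {b}; FIRST(db) = {d}
FIRST(B) = {b, d}


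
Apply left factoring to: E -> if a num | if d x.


Common prefix: 'if'
Factored: E -> if E', E' -> a num | d x


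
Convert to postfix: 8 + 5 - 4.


Left to right (same or higher precedence on left)
Postfix: 8 5 + 4 -


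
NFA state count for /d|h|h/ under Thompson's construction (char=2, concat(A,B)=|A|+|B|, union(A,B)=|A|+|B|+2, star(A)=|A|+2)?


Syntax tree has 3 char leaf(s), 2 union(s), 0 star(s)
chars contribute 3×2 = 6; each union adds +2; each star adds +2
Total: 6 + 4 + 0 = 10 states


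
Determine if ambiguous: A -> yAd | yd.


balanced y^n…d^n: each string has a unique parse
Unambiguous


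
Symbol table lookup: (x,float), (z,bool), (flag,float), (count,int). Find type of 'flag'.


Lookup 'flag' → type float


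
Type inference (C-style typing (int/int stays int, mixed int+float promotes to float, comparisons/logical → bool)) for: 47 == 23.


Operand types: int == int
Rule: comparison yields bool
Result type: bool


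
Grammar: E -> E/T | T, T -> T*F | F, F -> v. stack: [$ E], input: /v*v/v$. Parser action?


shift '/' to continue E -> E/T
Action: shift


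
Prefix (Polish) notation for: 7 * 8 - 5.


left-to-right (same/higher precedence on left): tree is (- (* 7 8) 5)
Prefix: - * 7 8 5


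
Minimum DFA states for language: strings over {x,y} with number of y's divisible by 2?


Track (count of y) mod 2: states 0..1, accept at 0
Minimal DFA: 2 states


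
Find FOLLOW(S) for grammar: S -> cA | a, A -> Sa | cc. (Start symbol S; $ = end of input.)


$ ∈ FOLLOW(S). For each A -> αBβ: add FIRST(β)\{ε} to FOLLOW(B); if β nullable, add FOLLOW(A).
FOLLOW(S) = {$, a}


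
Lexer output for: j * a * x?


Scan left to right, longest-match per lexeme
Tokens: ID(j), OP(*), ID(a), OP(*), ID(x)


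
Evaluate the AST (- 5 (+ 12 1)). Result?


Evaluate inner: (+ 12 1) = 13
Evaluate root: (- 5 13) = -8
Result: -8


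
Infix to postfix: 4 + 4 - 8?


Left to right (same or higher precedence on left)
Postfix: 4 4 + 8 -


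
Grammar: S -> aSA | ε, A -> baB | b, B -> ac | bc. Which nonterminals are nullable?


A nonterminal is nullable iff some alternative derives ε (directly, or every symbol in it is nullable)
Nullable: {S}


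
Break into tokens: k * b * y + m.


Scan left to right, longest-match per lexeme
Tokens: ID(k), OP(*), ID(b), OP(*), ID(y), OP(+), ID(m)


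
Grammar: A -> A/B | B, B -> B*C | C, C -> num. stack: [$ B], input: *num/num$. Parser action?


shift '*' to continue B -> B*C
Action: shift


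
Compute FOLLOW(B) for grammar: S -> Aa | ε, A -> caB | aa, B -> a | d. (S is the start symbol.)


$ ∈ FOLLOW(S). For each A -> αBβ: add FIRST(β)\{ε} to FOLLOW(B); if β nullable, add FOLLOW(A).
FOLLOW(B) = {a}


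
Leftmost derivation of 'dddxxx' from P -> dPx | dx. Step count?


Derivation: P => dPx => ddPxx => dddxxx
Steps: 3


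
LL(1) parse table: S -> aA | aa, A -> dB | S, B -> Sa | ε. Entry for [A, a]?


For [A, a]: 'a' ∈ FIRST(S)
Entry: A -> S


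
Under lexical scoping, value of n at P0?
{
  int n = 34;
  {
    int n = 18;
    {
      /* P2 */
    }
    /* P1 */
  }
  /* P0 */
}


n declared in the same block as P0
n = 34


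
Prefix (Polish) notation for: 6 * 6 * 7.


left-to-right (same/higher precedence on left): tree is (* (* 6 6) 7)
Prefix: * * 6 6 7


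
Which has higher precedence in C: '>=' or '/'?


'/' is multiplicative (level 10); '>=' is relational (level 7)
Higher level binds tighter
'/' has higher precedence than '>='


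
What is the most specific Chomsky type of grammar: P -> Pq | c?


Left-linear: every RHS is a terminal or one nonterminal followed by a terminal
Classification: Type 3 (Regular)


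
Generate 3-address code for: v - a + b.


Break into single-operator statements:
t1 = v - a
t2 = t1 + b


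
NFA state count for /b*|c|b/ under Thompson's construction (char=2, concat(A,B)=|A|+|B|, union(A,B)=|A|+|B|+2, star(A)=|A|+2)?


Syntax tree has 3 char leaf(s), 2 union(s), 1 star(s)
chars contribute 3×2 = 6; each union adds +2; each star adds +2
Total: 6 + 4 + 2 = 12 states


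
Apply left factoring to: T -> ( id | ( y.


Common prefix: '('
Factored: T -> ( T', T' -> id | y


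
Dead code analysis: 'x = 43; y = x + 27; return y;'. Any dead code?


x is read by y's definition; y is returned
No dead code


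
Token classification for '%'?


Pattern: operator symbol
Type: OPERATOR


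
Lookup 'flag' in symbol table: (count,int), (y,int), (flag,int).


Lookup 'flag' → type int


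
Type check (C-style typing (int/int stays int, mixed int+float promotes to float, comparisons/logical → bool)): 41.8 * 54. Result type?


Operand types: float * int
Rule: mixed int/float promotes to float; int/int stays int
Result type: float


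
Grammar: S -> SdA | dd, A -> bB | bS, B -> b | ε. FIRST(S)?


Per alternative of S: FIRST(SdA) = {d}; FIRST(dd) = {d}
FIRST(S) = {d}


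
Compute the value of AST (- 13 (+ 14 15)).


Evaluate inner: (+ 14 15) = 29
Evaluate root: (- 13 29) = -16
Result: -16


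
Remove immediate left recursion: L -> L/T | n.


Left-recursive alternatives: L/T; non-recursive: n
Introduce L': L -> nL', L' -> /TL' | ε


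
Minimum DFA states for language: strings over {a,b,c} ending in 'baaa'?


Track the longest suffix of input matching a prefix of 'baaa': 5 classes (prefixes of length 0..4)
Minimal DFA: 5 states


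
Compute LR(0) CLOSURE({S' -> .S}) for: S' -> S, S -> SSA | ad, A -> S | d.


Start: S' -> .S
For each item with dot before a nonterminal B, add B -> .γ for every B-production
Closure: [S' -> .S, S -> .SSA, S -> .ad]


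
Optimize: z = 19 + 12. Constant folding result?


19 + 12 = 31 at compile time
Optimized: z = 31


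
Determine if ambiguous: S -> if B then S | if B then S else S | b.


dangling else: 'if B then if B then b else b' parses two ways
Ambiguous


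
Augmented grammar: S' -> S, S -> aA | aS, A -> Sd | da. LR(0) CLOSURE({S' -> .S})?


Start: S' -> .S
For each item with dot before a nonterminal B, add B -> .γ for every B-production
Closure: [S' -> .S, S -> .aA, S -> .aS]


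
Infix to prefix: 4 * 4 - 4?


left-to-right (same/higher precedence on left): tree is (- (* 4 4) 4)
Prefix: - * 4 4 4


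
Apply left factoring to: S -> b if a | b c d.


Common prefix: 'b'
Factored: S -> b S', S' -> if a | c d


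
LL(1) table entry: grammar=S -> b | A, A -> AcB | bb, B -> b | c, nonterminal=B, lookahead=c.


For [B, c]: 'c' ∈ FIRST(c)
Entry: B -> c


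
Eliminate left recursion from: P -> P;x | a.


Left-recursive alternatives: P;x; non-recursive: a
Introduce P': P -> aP', P' -> ;xP' | ε


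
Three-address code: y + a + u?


Break into single-operator statements:
t1 = y + a
t2 = t1 + u


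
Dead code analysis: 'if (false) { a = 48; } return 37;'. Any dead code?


condition is constant false, so the whole block is unreachable
Dead: 'if (false) { a = 48; }'


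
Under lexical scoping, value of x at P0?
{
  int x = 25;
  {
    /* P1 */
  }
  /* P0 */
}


x declared in the same block as P0
x = 25


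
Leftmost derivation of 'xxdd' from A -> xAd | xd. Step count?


Derivation: A => xAd => xxdd
Steps: 2


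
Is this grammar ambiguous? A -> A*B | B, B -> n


precedence layered via separate nonterminal B: deterministic
Unambiguous


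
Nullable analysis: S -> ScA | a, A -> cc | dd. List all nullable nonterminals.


A nonterminal is nullable iff some alternative derives ε (directly, or every symbol in it is nullable)
Nullable: {}


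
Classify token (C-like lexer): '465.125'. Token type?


Pattern: digits with a decimal point
Type: FLOAT_LITERAL


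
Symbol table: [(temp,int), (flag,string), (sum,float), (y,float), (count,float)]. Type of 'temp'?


Lookup 'temp' → type int


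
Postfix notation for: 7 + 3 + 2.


Left to right (same or higher precedence on left)
Postfix: 7 3 + 2 +


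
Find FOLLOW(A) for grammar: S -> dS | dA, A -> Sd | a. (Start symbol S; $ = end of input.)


$ ∈ FOLLOW(S). For each A -> αBβ: add FIRST(β)\{ε} to FOLLOW(B); if β nullable, add FOLLOW(A).
FOLLOW(A) = {$, d}


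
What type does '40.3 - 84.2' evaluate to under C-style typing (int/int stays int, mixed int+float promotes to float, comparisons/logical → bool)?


Operand types: float - float
Rule: mixed int/float promotes to float; int/int stays int
Result type: float


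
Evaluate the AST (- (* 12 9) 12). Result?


Evaluate inner: (* 12 9) = 108
Evaluate root: (- 108 12) = 96
Result: 96


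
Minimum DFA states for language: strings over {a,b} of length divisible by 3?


Track length mod 3: states 0..2, accept at 0
Minimal DFA: 3 states


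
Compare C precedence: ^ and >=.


'>=' is relational (level 7); '^' is bitwise XOR (level 4)
Higher level binds tighter
'>=' has higher precedence than '^'


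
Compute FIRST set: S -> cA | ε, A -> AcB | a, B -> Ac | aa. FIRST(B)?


Per alternative of B: FIRST(Ac) = {a}; FIRST(aa) = {a}
FIRST(B) = {a}


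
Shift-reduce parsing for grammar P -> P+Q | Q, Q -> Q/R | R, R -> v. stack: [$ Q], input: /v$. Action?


shift '/' to continue Q -> Q/R
Action: shift


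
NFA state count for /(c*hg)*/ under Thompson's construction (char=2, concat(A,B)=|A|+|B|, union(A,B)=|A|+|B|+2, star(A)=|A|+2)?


Syntax tree has 3 char leaf(s), 0 union(s), 2 star(s)
chars contribute 3×2 = 6; each union adds +2; each star adds +2
Total: 6 + 0 + 4 = 10 states


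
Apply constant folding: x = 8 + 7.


8 + 7 = 15 at compile time
Optimized: x = 15


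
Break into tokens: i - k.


Scan left to right, longest-match per lexeme
Tokens: ID(i), OP(-), ID(k)


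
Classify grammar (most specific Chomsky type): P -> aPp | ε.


Single nonterminal LHS, but a^n p^n is not regular
Classification: Type 2 (Context-Free)


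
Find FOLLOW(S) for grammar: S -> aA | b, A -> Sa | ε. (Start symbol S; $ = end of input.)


$ ∈ FOLLOW(S). For each A -> αBβ: add FIRST(β)\{ε} to FOLLOW(B); if β nullable, add FOLLOW(A).
FOLLOW(S) = {$, a}


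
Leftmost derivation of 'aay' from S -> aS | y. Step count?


Derivation: S => aS => aaS => aay
Steps: 3


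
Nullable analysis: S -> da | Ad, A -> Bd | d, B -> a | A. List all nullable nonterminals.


A nonterminal is nullable iff some alternative derives ε (directly, or every symbol in it is nullable)
Nullable: {}


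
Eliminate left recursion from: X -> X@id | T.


Left-recursive alternatives: X@id; non-recursive: T
Introduce X': X -> TX', X' -> @idX' | ε


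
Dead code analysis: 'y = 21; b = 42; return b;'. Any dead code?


y is assigned but never read
Dead: 'y = 21'


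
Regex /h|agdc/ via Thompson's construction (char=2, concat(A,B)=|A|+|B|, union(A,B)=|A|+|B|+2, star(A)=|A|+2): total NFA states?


Syntax tree has 5 char leaf(s), 1 union(s), 0 star(s)
chars contribute 5×2 = 10; each union adds +2; each star adds +2
Total: 10 + 2 + 0 = 12 states


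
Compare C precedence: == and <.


'<' is relational (level 7); '==' is equality (level 6)
Higher level binds tighter
'<' has higher precedence than '=='


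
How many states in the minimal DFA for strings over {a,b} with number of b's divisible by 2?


Track (count of b) mod 2: states 0..1, accept at 0
Minimal DFA: 2 states


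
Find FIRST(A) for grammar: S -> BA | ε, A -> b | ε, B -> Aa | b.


Per alternative of A: FIRST(b) = {b}; FIRST(ε) = {ε}
FIRST(A) = {b, ε}


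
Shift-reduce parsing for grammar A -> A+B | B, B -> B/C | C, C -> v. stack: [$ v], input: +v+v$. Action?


'v' on top is the handle for C -> v
Action: reduce (C -> v)


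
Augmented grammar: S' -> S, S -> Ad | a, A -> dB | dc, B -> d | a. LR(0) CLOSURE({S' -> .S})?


Start: S' -> .S
For each item with dot before a nonterminal B, add B -> .γ for every B-production
Closure: [S' -> .S, S -> .Ad, S -> .a, A -> .dB, A -> .dc]


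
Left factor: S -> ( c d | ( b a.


Common prefix: '('
Factored: S -> ( S', S' -> c d | b a


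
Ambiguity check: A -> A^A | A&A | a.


'a^a&a' has two parse trees (no precedence encoded between ^ and &)
Ambiguous


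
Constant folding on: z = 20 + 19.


20 + 19 = 39 at compile time
Optimized: z = 39


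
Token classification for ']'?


Pattern: delimiter/punctuation
Type: PUNCTUATION


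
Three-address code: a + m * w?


Break into single-operator statements:
t1 = m * w
t2 = a + t1


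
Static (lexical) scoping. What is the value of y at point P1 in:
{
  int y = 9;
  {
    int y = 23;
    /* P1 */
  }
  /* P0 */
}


y declared in the same block as P1
y = 23


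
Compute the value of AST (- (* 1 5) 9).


Evaluate inner: (* 1 5) = 5
Evaluate root: (- 5 9) = -4
Result: -4


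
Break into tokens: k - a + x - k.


Scan left to right, longest-match per lexeme
Tokens: ID(k), OP(-), ID(a), OP(+), ID(x), OP(-), ID(k)


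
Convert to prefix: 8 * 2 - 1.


left-to-right (same/higher precedence on left): tree is (- (* 8 2) 1)
Prefix: - * 8 2 1


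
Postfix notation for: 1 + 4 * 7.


* has higher precedence, evaluate 4*7 first
Postfix: 1 4 7 * +


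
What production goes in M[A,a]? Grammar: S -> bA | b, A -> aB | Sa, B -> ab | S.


For [A, a]: 'a' ∈ FIRST(aB)
Entry: A -> aB


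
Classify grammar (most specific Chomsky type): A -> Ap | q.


Left-linear: every RHS is a terminal or one nonterminal followed by a terminal
Classification: Type 3 (Regular)


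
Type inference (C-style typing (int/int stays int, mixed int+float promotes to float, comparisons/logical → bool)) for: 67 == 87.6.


Operand types: int == float
Rule: comparison yields bool
Result type: bool


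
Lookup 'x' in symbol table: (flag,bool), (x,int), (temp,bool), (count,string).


Lookup 'x' → type int


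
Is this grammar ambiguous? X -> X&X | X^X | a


'a&a^a' has two parse trees (no precedence encoded between & and ^)
Ambiguous


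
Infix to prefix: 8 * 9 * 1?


left-to-right (same/higher precedence on left): tree is (* (* 8 9) 1)
Prefix: * * 8 9 1


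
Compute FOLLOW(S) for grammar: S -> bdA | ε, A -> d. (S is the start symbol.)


$ ∈ FOLLOW(S). For each A -> αBβ: add FIRST(β)\{ε} to FOLLOW(B); if β nullable, add FOLLOW(A).
FOLLOW(S) = {$}


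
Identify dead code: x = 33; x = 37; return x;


first assignment to x is overwritten before any read
Dead: 'x = 33'


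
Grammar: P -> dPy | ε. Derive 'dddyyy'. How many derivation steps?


Derivation: P => dPy => ddPyy => dddPyyy => dddyyy
Steps: 4


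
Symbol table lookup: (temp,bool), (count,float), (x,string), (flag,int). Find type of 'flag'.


Lookup 'flag' → type int


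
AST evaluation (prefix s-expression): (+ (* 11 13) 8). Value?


Evaluate inner: (* 11 13) = 143
Evaluate root: (+ 143 8) = 151
Result: 151


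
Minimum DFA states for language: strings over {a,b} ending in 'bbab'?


Track the longest suffix of input matching a prefix of 'bbab': 5 classes (prefixes of length 0..4)
Minimal DFA: 5 states


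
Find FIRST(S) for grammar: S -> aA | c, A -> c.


Per alternative of S: FIRST(aA) = {a}; FIRST(c) = {c}
FIRST(S) = {a, c}


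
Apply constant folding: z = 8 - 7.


8 - 7 = 1 at compile time
Optimized: z = 1


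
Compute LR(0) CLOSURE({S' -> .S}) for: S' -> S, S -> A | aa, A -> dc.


Start: S' -> .S
For each item with dot before a nonterminal B, add B -> .γ for every B-production
Closure: [S' -> .S, S -> .A, S -> .aa, A -> .dc]


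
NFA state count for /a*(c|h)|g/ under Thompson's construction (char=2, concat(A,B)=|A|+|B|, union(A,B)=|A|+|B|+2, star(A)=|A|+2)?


Syntax tree has 4 char leaf(s), 2 union(s), 1 star(s)
chars contribute 4×2 = 8; each union adds +2; each star adds +2
Total: 8 + 4 + 2 = 14 states


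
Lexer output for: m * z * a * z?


Scan left to right, longest-match per lexeme
Tokens: ID(m), OP(*), ID(z), OP(*), ID(a), OP(*), ID(z)


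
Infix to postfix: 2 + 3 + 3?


Left to right (same or higher precedence on left)
Postfix: 2 3 + 3 +


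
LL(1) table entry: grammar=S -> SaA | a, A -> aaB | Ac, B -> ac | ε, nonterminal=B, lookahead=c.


For [B, c]: ε is nullable and 'c' ∈ FOLLOW(B)
Entry: B -> ε


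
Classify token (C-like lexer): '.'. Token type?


Pattern: operator symbol
Type: OPERATOR


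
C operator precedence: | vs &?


'&' is bitwise AND (level 5); '|' is bitwise OR (level 3)
Higher level binds tighter
'&' has higher precedence than '|'


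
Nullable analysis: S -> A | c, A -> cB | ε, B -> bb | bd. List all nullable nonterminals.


A nonterminal is nullable iff some alternative derives ε (directly, or every symbol in it is nullable)
Nullable: {A, S}


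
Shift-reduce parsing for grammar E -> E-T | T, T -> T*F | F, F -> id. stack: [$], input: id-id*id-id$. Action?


no handle on stack; shift 'id'
Action: shift


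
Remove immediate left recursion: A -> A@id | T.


Left-recursive alternatives: A@id; non-recursive: T
Introduce A': A -> TA', A' -> @idA' | ε


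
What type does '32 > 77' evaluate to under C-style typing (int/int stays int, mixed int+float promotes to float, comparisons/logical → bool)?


Operand types: int > int
Rule: comparison yields bool
Result type: bool


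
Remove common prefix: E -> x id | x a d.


Common prefix: 'x'
Factored: E -> x E', E' -> id | a d


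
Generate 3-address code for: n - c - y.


Break into single-operator statements:
t1 = n - c
t2 = t1 - y


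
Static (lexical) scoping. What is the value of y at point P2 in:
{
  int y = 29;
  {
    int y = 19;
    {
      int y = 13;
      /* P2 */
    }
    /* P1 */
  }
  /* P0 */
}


y declared in the same block as P2
y = 13


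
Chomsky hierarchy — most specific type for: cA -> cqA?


LHS has context (more than one symbol) and |LHS| ≤ |RHS|
Classification: Type 1 (Context-Sensitive)


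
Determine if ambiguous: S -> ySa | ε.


balanced y^n…a^n: each string has a unique parse
Unambiguous


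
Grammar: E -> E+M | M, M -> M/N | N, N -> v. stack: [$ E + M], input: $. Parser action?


handle 'E+M' on top; lookahead ∈ FOLLOW(E) = {+, $}
Action: reduce (E -> E+M)


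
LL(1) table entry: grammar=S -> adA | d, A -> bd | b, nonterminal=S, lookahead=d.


For [S, d]: 'd' ∈ FIRST(d)
Entry: S -> d


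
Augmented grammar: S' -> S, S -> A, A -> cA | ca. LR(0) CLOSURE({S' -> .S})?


Start: S' -> .S
For each item with dot before a nonterminal B, add B -> .γ for every B-production
Closure: [S' -> .S, S -> .A, A -> .cA, A -> .ca]


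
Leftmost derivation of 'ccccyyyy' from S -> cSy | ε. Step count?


Derivation: S => cSy => ccSyy => cccSyyy => ccccSyyyy => ccccyyyy
Steps: 5


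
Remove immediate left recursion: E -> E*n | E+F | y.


Left-recursive alternatives: E*n, E+F; non-recursive: y
Introduce E': E -> yE', E' -> *nE' | +FE' | ε


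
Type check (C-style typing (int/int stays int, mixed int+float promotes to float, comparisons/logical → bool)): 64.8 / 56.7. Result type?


Operand types: float / float
Rule: mixed int/float promotes to float; int/int stays int
Result type: float


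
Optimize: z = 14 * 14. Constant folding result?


14 * 14 = 196 at compile time
Optimized: z = 196


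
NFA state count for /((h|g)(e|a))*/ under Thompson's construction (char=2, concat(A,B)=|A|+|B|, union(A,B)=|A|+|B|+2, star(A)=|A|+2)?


Syntax tree has 4 char leaf(s), 2 union(s), 1 star(s)
chars contribute 4×2 = 8; each union adds +2; each star adds +2
Total: 8 + 4 + 2 = 14 states


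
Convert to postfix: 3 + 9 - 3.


Left to right (same or higher precedence on left)
Postfix: 3 9 + 3 -


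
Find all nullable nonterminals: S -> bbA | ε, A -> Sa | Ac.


A nonterminal is nullable iff some alternative derives ε (directly, or every symbol in it is nullable)
Nullable: {S}


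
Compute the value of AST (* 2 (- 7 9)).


Evaluate inner: (- 7 9) = -2
Evaluate root: (* 2 -2) = -4
Result: -4


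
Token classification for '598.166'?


Pattern: digits with a decimal point
Type: FLOAT_LITERAL


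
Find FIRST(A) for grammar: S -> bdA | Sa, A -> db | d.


Per alternative of A: FIRST(db) = {d}; FIRST(d) = {d}
FIRST(A) = {d}


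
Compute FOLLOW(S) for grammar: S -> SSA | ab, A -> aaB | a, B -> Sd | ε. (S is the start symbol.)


$ ∈ FOLLOW(S). For each A -> αBβ: add FIRST(β)\{ε} to FOLLOW(B); if β nullable, add FOLLOW(A).
FOLLOW(S) = {$, a, d}


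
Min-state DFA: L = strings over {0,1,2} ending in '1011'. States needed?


Track the longest suffix of input matching a prefix of '1011': 5 classes (prefixes of length 0..4)
Minimal DFA: 5 states


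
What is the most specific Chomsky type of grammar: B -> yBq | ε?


Single nonterminal LHS, but y^n q^n is not regular
Classification: Type 2 (Context-Free)


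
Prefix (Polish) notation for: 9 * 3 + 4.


left-to-right (same/higher precedence on left): tree is (+ (* 9 3) 4)
Prefix: + * 9 3 4


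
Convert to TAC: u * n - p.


Break into single-operator statements:
t1 = u * n
t2 = t1 - p


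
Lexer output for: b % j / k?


Scan left to right, longest-match per lexeme
Tokens: ID(b), OP(%), ID(j), OP(/), ID(k)


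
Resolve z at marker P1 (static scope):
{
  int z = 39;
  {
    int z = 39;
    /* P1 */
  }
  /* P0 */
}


z declared in the same block as P1
z = 39


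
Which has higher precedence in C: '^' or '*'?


'*' is multiplicative (level 10); '^' is bitwise XOR (level 4)
Higher level binds tighter
'*' has higher precedence than '^'


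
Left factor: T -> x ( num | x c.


Common prefix: 'x'
Factored: T -> x T', T' -> ( num | c


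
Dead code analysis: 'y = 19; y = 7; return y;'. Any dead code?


first assignment to y is overwritten before any read
Dead: 'y = 19'


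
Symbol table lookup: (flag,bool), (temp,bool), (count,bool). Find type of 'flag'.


Lookup 'flag' → type bool


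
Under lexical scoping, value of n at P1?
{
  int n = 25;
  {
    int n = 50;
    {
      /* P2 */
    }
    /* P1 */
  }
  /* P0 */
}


n declared in the same block as P1
n = 50


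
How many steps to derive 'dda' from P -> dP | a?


Derivation: P => dP => ddP => dda
Steps: 3
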